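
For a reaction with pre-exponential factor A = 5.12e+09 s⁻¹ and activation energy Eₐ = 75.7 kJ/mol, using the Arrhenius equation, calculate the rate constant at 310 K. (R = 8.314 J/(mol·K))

8.98e-04 s⁻¹

Step 1: Use the Arrhenius equation: k = A × exp(-Eₐ/RT)
Step 2: Convert Eₐ to J/mol: 75.7 kJ/mol = 75700 J/mol
Step 3: Calculate the exponent: -Eₐ/(RT) = -75700/(8.314 × 310) = -29.37137
Step 4: k = 5.12e+09 × exp(-29.37137)
Step 5: k = 5.12e+09 × 1.75459e-13 = 8.9835e-04 s⁻¹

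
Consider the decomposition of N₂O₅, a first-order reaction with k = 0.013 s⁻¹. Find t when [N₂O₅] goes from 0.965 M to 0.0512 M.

225.9 s

Step 1: For first-order: t = ln([N₂O₅]₀/[N₂O₅])/k
Step 2: t = ln(0.965/0.0512)/0.013
Step 3: t = ln(18.85)/0.013
Step 4: t = 2.936/0.013 = 225.9 s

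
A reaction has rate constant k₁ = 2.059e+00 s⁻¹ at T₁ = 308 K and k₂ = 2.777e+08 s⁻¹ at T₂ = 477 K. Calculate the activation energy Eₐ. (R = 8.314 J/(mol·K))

135.3 kJ/mol

Step 1: Use the two-temperature Arrhenius form: ln(k₂/k₁) = -Eₐ/R × (1/T₂ - 1/T₁)
Step 2: ln(k₂/k₁) = ln(2.777e+08/2.059e+00) = ln(1.34871e+08) = 18.7198
Step 3: 1/T₂ - 1/T₁ = 1/477 - 1/308 = -1.150317e-03 K⁻¹
Step 4: Eₐ = -R × ln(k₂/k₁) / (1/T₂ - 1/T₁) = -8.314 × 18.7198 / -1.150317e-03
Step 5: Eₐ = 1.3530e+05 J/mol = 135.3 kJ/mol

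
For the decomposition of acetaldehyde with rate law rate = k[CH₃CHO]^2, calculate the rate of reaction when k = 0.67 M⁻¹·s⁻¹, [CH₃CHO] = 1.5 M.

1.508 M/s

Step 1: Identify the rate law: rate = k[CH₃CHO]^2
Step 2: Substitute values: rate = 0.67 × (1.5)^2
Step 3: Calculate: rate = 0.67 × 2.25 = 1.5075 M/s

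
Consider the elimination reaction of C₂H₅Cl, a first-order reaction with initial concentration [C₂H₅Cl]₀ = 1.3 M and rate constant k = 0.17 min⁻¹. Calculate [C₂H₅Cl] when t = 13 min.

0.1426 M

Step 1: For a first-order reaction: [C₂H₅Cl] = [C₂H₅Cl]₀ × e^(-kt)
Step 2: [C₂H₅Cl] = 1.3 × e^(-0.17 × 13)
Step 3: [C₂H₅Cl] = 1.3 × e^(-2.21)
Step 4: [C₂H₅Cl] = 1.3 × 0.109701 = 0.1426 M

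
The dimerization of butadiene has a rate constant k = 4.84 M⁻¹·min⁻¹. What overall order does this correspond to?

second order (2)

Step 1: The units of k for an nth-order reaction are (concentration)^(1-n)·(time)⁻¹.
Step 2: Here k has units M⁻¹·min⁻¹, so the concentration exponent is -1.
Step 3: 1 - n = -1 ⇒ n = 2. The reaction is second order.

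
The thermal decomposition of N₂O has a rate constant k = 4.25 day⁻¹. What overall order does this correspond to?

first order (1)

Step 1: The units of k for an nth-order reaction are (concentration)^(1-n)·(time)⁻¹.
Step 2: Here k has units day⁻¹, so the concentration exponent is 0.
Step 3: 1 - n = 0 ⇒ n = 1. The reaction is first order.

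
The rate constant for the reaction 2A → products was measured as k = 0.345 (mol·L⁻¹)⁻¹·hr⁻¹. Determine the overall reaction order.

second order (2)

Step 1: The units of k for an nth-order reaction are (concentration)^(1-n)·(time)⁻¹.
Step 2: Here k has units (mol·L⁻¹)⁻¹·hr⁻¹, so the concentration exponent is -1.
Step 3: 1 - n = -1 ⇒ n = 2. The reaction is second order.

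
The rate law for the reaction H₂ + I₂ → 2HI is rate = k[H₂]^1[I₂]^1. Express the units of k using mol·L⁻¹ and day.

(mol·L⁻¹)⁻¹·day⁻¹

Step 1: Overall order = 1 + 1 = 2.
Step 2: rate has units mol·L⁻¹·day⁻¹; [H₂]^1[I₂]^1 has units (mol·L⁻¹)^2.
Step 3: k = rate/([H₂]^1[I₂]^1), so units of k = (mol·L⁻¹)^(1-2)·day⁻¹ = (mol·L⁻¹)⁻¹·day⁻¹.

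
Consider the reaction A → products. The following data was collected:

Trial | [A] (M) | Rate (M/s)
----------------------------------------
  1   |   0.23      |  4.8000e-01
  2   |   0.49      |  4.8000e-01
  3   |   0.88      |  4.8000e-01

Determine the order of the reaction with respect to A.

zeroth order (0)

Step 1: Compare trials - when concentration changes, rate stays constant.
Step 2: rate₂/rate₁ = 4.8000e-01/4.8000e-01 = 1
Step 3: [A]₂/[A]₁ = 0.49/0.23 = 2.13
Step 4: Since rate ratio ≈ (conc ratio)^0, the reaction is zeroth order.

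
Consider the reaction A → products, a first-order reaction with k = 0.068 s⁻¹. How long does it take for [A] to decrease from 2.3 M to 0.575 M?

20.39 s

Step 1: For first-order: t = ln([A]₀/[A])/k
Step 2: t = ln(2.3/0.575)/0.068
Step 3: t = ln(4)/0.068
Step 4: t = 1.386/0.068 = 20.39 s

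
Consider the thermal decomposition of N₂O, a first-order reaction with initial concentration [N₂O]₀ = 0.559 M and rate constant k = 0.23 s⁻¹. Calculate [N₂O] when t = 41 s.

4.488e-05 M

Step 1: For a first-order reaction: [N₂O] = [N₂O]₀ × e^(-kt)
Step 2: [N₂O] = 0.559 × e^(-0.23 × 41)
Step 3: [N₂O] = 0.559 × e^(-9.43)
Step 4: [N₂O] = 0.559 × 8.02792e-05 = 4.488e-05 M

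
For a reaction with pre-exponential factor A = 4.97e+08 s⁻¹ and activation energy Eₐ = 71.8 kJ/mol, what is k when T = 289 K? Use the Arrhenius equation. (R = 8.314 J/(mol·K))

5.23e-05 s⁻¹

Step 1: Use the Arrhenius equation: k = A × exp(-Eₐ/RT)
Step 2: Convert Eₐ to J/mol: 71.8 kJ/mol = 71800 J/mol
Step 3: Calculate the exponent: -Eₐ/(RT) = -71800/(8.314 × 289) = -29.88248
Step 4: k = 4.97e+08 × exp(-29.88248)
Step 5: k = 4.97e+08 × 1.05246e-13 = 5.2307e-05 s⁻¹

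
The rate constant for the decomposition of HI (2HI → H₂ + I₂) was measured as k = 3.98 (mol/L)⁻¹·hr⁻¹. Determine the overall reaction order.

second order (2)

Step 1: The units of k for an nth-order reaction are (concentration)^(1-n)·(time)⁻¹.
Step 2: Here k has units (mol/L)⁻¹·hr⁻¹, so the concentration exponent is -1.
Step 3: 1 - n = -1 ⇒ n = 2. The reaction is second order.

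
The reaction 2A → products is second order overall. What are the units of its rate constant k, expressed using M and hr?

M⁻¹·hr⁻¹

Step 1: For overall order n, rate = k × (concentration)^n.
Step 2: Rate has units M·hr⁻¹; concentration term has units M^2.
Step 3: k = rate / (concentration)^n, so units of k = M^(1-2)·hr⁻¹ = M⁻¹·hr⁻¹.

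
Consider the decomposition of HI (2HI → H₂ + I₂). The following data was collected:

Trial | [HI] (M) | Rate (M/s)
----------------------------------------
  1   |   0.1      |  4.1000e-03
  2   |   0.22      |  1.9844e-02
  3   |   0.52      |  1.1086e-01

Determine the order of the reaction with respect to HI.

second order (2)

Step 1: Compare trials to find order n where rate₂/rate₁ = ([HI]₂/[HI]₁)^n
Step 2: rate₂/rate₁ = 1.9844e-02/4.1000e-03 = 4.84
Step 3: [HI]₂/[HI]₁ = 0.22/0.1 = 2.2
Step 4: n = ln(4.84)/ln(2.2) = 2.00 ≈ 2
Step 5: The reaction is second order in HI.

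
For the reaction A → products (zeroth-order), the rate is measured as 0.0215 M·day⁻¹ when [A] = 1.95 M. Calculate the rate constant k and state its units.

0.0215 M·day⁻¹

Step 1: For a zeroth-order reaction, rate = k (independent of concentration).
Step 2: k = rate = 0.0215 M·day⁻¹.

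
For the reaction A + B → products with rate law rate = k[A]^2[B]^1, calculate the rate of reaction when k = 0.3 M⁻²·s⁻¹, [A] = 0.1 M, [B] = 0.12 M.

0.00036 M/s

Step 1: The rate law is rate = k[A]^2[B]^1
Step 2: Substitute: rate = 0.3 × (0.1)^2 × (0.12)^1
Step 3: rate = 0.3 × 0.01 × 0.12 = 0.00036 M/s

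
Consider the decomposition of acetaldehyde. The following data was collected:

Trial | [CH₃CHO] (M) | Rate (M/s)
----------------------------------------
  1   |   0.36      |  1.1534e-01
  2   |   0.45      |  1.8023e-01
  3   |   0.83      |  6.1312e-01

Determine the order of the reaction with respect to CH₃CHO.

second order (2)

Step 1: Compare trials to find order n where rate₂/rate₁ = ([CH₃CHO]₂/[CH₃CHO]₁)^n
Step 2: rate₂/rate₁ = 1.8023e-01/1.1534e-01 = 1.563
Step 3: [CH₃CHO]₂/[CH₃CHO]₁ = 0.45/0.36 = 1.25
Step 4: n = ln(1.563)/ln(1.25) = 2.00 ≈ 2
Step 5: The reaction is second order in CH₃CHO.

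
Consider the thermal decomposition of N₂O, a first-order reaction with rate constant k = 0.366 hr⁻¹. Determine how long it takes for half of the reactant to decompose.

1.894 hr

Step 1: For a first-order reaction, t₁/₂ = ln(2)/k
Step 2: t₁/₂ = ln(2)/0.366
Step 3: t₁/₂ = 0.6931/0.366 = 1.894 hr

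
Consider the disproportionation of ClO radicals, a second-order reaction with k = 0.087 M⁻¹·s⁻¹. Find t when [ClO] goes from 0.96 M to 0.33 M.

22.86 s

Step 1: For second-order: t = (1/[ClO] - 1/[ClO]₀)/k
Step 2: t = (1/0.33 - 1/0.96)/0.087
Step 3: t = (3.03 - 1.042)/0.087
Step 4: t = 1.989/0.087 = 22.86 s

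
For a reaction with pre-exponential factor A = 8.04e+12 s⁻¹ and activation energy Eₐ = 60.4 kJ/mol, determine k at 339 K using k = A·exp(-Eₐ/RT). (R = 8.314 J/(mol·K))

3.96e+03 s⁻¹

Step 1: Use the Arrhenius equation: k = A × exp(-Eₐ/RT)
Step 2: Convert Eₐ to J/mol: 60.4 kJ/mol = 60400 J/mol
Step 3: Calculate the exponent: -Eₐ/(RT) = -60400/(8.314 × 339) = -21.43025
Step 4: k = 8.04e+12 × exp(-21.43025)
Step 5: k = 8.04e+12 × 4.93129e-10 = 3.9648e+03 s⁻¹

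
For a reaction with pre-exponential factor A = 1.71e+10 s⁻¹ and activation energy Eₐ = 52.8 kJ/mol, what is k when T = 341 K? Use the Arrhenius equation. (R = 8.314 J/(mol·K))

1.40e+02 s⁻¹

Step 1: Use the Arrhenius equation: k = A × exp(-Eₐ/RT)
Step 2: Convert Eₐ to J/mol: 52.8 kJ/mol = 52800 J/mol
Step 3: Calculate the exponent: -Eₐ/(RT) = -52800/(8.314 × 341) = -18.62385
Step 4: k = 1.71e+10 × exp(-18.62385)
Step 5: k = 1.71e+10 × 8.16140e-09 = 1.3956e+02 s⁻¹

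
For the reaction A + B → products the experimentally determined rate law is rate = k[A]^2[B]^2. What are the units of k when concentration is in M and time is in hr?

M⁻³·hr⁻¹

Step 1: Overall order = 2 + 2 = 4.
Step 2: rate has units M·hr⁻¹; [A]^2[B]^2 has units M^4.
Step 3: k = rate/([A]^2[B]^2), so units of k = M^(1-4)·hr⁻¹ = M⁻³·hr⁻¹.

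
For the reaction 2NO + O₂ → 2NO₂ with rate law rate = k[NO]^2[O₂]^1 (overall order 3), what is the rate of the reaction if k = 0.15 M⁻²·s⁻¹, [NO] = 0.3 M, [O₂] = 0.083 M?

0.00112 M/s

Step 1: The rate law is rate = k[NO]^2[O₂]^1, overall order = 2+1 = 3
Step 2: Substitute values: rate = 0.15 × (0.3)^2 × (0.083)^1
Step 3: rate = 0.15 × 0.09 × 0.083 = 0.0011205 M/s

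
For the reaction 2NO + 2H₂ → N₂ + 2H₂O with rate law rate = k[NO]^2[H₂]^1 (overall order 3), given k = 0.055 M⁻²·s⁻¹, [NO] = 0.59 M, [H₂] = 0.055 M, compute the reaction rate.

0.001053 M/s

Step 1: The rate law is rate = k[NO]^2[H₂]^1, overall order = 2+1 = 3
Step 2: Substitute values: rate = 0.055 × (0.59)^2 × (0.055)^1
Step 3: rate = 0.055 × 0.3481 × 0.055 = 0.001053 M/s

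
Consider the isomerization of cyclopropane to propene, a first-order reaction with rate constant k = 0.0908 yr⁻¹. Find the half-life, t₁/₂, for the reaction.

7.634 yr

Step 1: For a first-order reaction, t₁/₂ = ln(2)/k
Step 2: t₁/₂ = ln(2)/0.0908
Step 3: t₁/₂ = 0.6931/0.0908 = 7.634 yr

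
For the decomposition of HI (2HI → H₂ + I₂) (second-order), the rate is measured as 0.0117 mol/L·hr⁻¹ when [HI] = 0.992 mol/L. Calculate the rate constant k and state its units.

0.01189 (mol/L)⁻¹·hr⁻¹

Step 1: rate = k[HI]^2, so k = rate / [HI]^2.
Step 2: k = 0.0117 / (0.992)^2 = 0.0117 / 0.9841.
Step 3: k = 0.01189 (mol/L)⁻¹·hr⁻¹.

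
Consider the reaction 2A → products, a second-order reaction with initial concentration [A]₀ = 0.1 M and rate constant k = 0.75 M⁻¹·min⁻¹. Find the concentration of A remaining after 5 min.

0.07273 M

Step 1: For a second-order reaction: 1/[A] = 1/[A]₀ + kt
Step 2: 1/[A] = 1/0.1 + 0.75 × 5
Step 3: 1/[A] = 10 + 3.75 = 13.75
Step 4: [A] = 1/13.75 = 0.07273 M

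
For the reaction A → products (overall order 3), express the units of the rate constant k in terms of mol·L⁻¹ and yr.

(mol·L⁻¹)⁻²·yr⁻¹

Step 1: For overall order n, rate = k × (concentration)^n.
Step 2: Rate has units mol·L⁻¹·yr⁻¹; concentration term has units (mol·L⁻¹)^3.
Step 3: k = rate / (concentration)^n, so units of k = (mol·L⁻¹)^(1-3)·yr⁻¹ = (mol·L⁻¹)⁻²·yr⁻¹.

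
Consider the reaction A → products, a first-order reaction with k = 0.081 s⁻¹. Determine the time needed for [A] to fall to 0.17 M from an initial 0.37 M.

9.601 s

Step 1: For first-order: t = ln([A]₀/[A])/k
Step 2: t = ln(0.37/0.17)/0.081
Step 3: t = ln(2.176)/0.081
Step 4: t = 0.7777/0.081 = 9.601 s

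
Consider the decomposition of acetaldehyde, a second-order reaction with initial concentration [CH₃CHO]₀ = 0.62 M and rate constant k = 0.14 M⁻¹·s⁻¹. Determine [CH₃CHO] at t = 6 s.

0.4077 M

Step 1: For a second-order reaction: 1/[CH₃CHO] = 1/[CH₃CHO]₀ + kt
Step 2: 1/[CH₃CHO] = 1/0.62 + 0.14 × 6
Step 3: 1/[CH₃CHO] = 1.613 + 0.84 = 2.453
Step 4: [CH₃CHO] = 1/2.453 = 0.4077 M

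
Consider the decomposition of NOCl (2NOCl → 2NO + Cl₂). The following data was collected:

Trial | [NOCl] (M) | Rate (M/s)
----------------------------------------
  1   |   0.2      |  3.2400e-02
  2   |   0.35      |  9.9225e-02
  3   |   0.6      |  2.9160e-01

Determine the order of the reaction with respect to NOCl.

second order (2)

Step 1: Compare trials to find order n where rate₂/rate₁ = ([NOCl]₂/[NOCl]₁)^n
Step 2: rate₂/rate₁ = 9.9225e-02/3.2400e-02 = 3.062
Step 3: [NOCl]₂/[NOCl]₁ = 0.35/0.2 = 1.75
Step 4: n = ln(3.062)/ln(1.75) = 2.00 ≈ 2
Step 5: The reaction is second order in NOCl.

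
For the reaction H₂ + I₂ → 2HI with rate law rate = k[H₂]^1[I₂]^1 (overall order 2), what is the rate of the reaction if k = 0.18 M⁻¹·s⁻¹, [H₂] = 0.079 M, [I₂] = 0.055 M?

0.0007821 M/s

Step 1: The rate law is rate = k[H₂]^1[I₂]^1, overall order = 1+1 = 2
Step 2: Substitute values: rate = 0.18 × (0.079)^1 × (0.055)^1
Step 3: rate = 0.18 × 0.079 × 0.055 = 0.0007821 M/s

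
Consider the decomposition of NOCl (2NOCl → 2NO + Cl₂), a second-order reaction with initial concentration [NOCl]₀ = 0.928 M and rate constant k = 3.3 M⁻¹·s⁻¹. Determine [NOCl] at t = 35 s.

0.008578 M

Step 1: For a second-order reaction: 1/[NOCl] = 1/[NOCl]₀ + kt
Step 2: 1/[NOCl] = 1/0.928 + 3.3 × 35
Step 3: 1/[NOCl] = 1.078 + 115.5 = 116.6
Step 4: [NOCl] = 1/116.6 = 0.008578 M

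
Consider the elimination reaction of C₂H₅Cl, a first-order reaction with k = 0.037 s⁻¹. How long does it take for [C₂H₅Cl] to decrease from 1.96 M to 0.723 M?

26.95 s

Step 1: For first-order: t = ln([C₂H₅Cl]₀/[C₂H₅Cl])/k
Step 2: t = ln(1.96/0.723)/0.037
Step 3: t = ln(2.711)/0.037
Step 4: t = 0.9973/0.037 = 26.95 s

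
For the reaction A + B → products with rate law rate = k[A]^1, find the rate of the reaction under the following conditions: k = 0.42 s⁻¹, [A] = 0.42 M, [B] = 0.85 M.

0.1764 M/s

Step 1: The rate law is rate = k[A]^1
Step 2: Note that the rate does not depend on [B] (zero order in B).
Step 3: rate = 0.42 × (0.42)^1 = 0.1764 M/s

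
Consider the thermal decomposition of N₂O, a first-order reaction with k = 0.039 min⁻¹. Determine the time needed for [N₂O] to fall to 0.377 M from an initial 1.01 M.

25.27 min

Step 1: For first-order: t = ln([N₂O]₀/[N₂O])/k
Step 2: t = ln(1.01/0.377)/0.039
Step 3: t = ln(2.679)/0.039
Step 4: t = 0.9855/0.039 = 25.27 min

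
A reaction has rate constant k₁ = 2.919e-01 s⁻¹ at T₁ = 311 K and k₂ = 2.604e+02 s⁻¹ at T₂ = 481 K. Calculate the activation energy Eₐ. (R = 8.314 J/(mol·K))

49.7 kJ/mol

Step 1: Use the two-temperature Arrhenius form: ln(k₂/k₁) = -Eₐ/R × (1/T₂ - 1/T₁)
Step 2: ln(k₂/k₁) = ln(2.604e+02/2.919e-01) = ln(892.086) = 6.79356
Step 3: 1/T₂ - 1/T₁ = 1/481 - 1/311 = -1.136432e-03 K⁻¹
Step 4: Eₐ = -R × ln(k₂/k₁) / (1/T₂ - 1/T₁) = -8.314 × 6.79356 / -1.136432e-03
Step 5: Eₐ = 4.9701e+04 J/mol = 49.7 kJ/mol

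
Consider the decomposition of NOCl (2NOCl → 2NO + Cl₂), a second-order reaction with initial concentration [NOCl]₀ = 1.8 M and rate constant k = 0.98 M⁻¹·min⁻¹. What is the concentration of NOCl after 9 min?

0.1067 M

Step 1: For a second-order reaction: 1/[NOCl] = 1/[NOCl]₀ + kt
Step 2: 1/[NOCl] = 1/1.8 + 0.98 × 9
Step 3: 1/[NOCl] = 0.5556 + 8.82 = 9.376
Step 4: [NOCl] = 1/9.376 = 0.1067 M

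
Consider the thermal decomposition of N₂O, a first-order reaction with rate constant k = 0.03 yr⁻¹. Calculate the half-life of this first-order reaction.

23.1 yr

Step 1: For a first-order reaction, t₁/₂ = ln(2)/k
Step 2: t₁/₂ = ln(2)/0.03
Step 3: t₁/₂ = 0.6931/0.03 = 23.1 yr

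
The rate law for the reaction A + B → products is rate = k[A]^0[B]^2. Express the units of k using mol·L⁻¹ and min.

(mol·L⁻¹)⁻¹·min⁻¹

Step 1: Overall order = 0 + 2 = 2.
Step 2: rate has units mol·L⁻¹·min⁻¹; [A]^0[B]^2 has units (mol·L⁻¹)^2.
Step 3: k = rate/([A]^0[B]^2), so units of k = (mol·L⁻¹)^(1-2)·min⁻¹ = (mol·L⁻¹)⁻¹·min⁻¹.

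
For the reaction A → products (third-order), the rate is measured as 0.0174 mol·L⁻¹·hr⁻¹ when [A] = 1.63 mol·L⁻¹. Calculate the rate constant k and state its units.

0.004018 (mol·L⁻¹)⁻²·hr⁻¹

Step 1: rate = k[A]^3, so k = rate / [A]^3.
Step 2: k = 0.0174 / (1.63)^3 = 0.0174 / 4.331.
Step 3: k = 0.004018 (mol·L⁻¹)⁻²·hr⁻¹.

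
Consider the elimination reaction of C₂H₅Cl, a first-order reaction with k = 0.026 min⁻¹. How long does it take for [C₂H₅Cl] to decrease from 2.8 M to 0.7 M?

53.32 min

Step 1: For first-order: t = ln([C₂H₅Cl]₀/[C₂H₅Cl])/k
Step 2: t = ln(2.8/0.7)/0.026
Step 3: t = ln(4)/0.026
Step 4: t = 1.386/0.026 = 53.32 min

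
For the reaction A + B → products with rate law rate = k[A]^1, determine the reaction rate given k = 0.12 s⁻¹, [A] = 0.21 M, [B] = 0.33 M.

0.0252 M/s

Step 1: The rate law is rate = k[A]^1
Step 2: Note that the rate does not depend on [B] (zero order in B).
Step 3: rate = 0.12 × (0.21)^1 = 0.0252 M/s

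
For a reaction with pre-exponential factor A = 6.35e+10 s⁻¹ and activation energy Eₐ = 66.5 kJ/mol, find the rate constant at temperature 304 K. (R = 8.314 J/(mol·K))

2.38e-01 s⁻¹

Step 1: Use the Arrhenius equation: k = A × exp(-Eₐ/RT)
Step 2: Convert Eₐ to J/mol: 66.5 kJ/mol = 66500 J/mol
Step 3: Calculate the exponent: -Eₐ/(RT) = -66500/(8.314 × 304) = -26.31104
Step 4: k = 6.35e+10 × exp(-26.31104)
Step 5: k = 6.35e+10 × 3.74335e-12 = 2.3770e-01 s⁻¹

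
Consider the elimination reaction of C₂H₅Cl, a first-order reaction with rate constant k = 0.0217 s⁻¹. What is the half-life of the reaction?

31.94 s

Step 1: For a first-order reaction, t₁/₂ = ln(2)/k
Step 2: t₁/₂ = ln(2)/0.0217
Step 3: t₁/₂ = 0.6931/0.0217 = 31.94 s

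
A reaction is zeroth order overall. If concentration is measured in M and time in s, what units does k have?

M·s⁻¹

Step 1: For overall order n, rate = k × (concentration)^n.
Step 2: Rate has units M·s⁻¹; concentration term has units M^0.
Step 3: k = rate / (concentration)^n, so units of k = M^(1-0)·s⁻¹ = M·s⁻¹.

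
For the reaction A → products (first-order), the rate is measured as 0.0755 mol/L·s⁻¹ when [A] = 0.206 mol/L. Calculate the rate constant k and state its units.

0.3665 s⁻¹

Step 1: rate = k[A]^1, so k = rate / [A]^1.
Step 2: k = 0.0755 / (0.206)^1 = 0.0755 / 0.206.
Step 3: k = 0.3665 s⁻¹.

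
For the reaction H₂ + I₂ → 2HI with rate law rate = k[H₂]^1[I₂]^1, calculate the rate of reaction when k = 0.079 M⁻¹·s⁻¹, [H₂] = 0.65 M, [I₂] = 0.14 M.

0.007189 M/s

Step 1: The rate law is rate = k[H₂]^1[I₂]^1
Step 2: Substitute: rate = 0.079 × (0.65)^1 × (0.14)^1
Step 3: rate = 0.079 × 0.65 × 0.14 = 0.007189 M/s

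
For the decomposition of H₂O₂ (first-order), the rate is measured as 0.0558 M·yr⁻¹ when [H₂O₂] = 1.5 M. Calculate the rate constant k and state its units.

0.0372 yr⁻¹

Step 1: rate = k[H₂O₂]^1, so k = rate / [H₂O₂]^1.
Step 2: k = 0.0558 / (1.5)^1 = 0.0558 / 1.5.
Step 3: k = 0.0372 yr⁻¹.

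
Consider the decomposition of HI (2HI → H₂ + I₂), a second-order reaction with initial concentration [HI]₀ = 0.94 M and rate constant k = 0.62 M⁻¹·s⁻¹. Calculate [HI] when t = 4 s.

0.2822 M

Step 1: For a second-order reaction: 1/[HI] = 1/[HI]₀ + kt
Step 2: 1/[HI] = 1/0.94 + 0.62 × 4
Step 3: 1/[HI] = 1.064 + 2.48 = 3.544
Step 4: [HI] = 1/3.544 = 0.2822 M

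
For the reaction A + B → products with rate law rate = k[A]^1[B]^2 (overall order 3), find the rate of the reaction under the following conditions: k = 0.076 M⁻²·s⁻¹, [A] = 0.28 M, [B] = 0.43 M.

0.003935 M/s

Step 1: The rate law is rate = k[A]^1[B]^2, overall order = 1+2 = 3
Step 2: Substitute values: rate = 0.076 × (0.28)^1 × (0.43)^2
Step 3: rate = 0.076 × 0.28 × 0.1849 = 0.00393467 M/s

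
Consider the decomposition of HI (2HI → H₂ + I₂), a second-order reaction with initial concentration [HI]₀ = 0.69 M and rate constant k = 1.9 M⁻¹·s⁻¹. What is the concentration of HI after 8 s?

0.06006 M

Step 1: For a second-order reaction: 1/[HI] = 1/[HI]₀ + kt
Step 2: 1/[HI] = 1/0.69 + 1.9 × 8
Step 3: 1/[HI] = 1.449 + 15.2 = 16.65
Step 4: [HI] = 1/16.65 = 0.06006 M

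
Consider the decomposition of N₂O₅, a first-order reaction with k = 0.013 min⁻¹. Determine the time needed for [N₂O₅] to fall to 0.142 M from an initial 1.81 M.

195.8 min

Step 1: For first-order: t = ln([N₂O₅]₀/[N₂O₅])/k
Step 2: t = ln(1.81/0.142)/0.013
Step 3: t = ln(12.75)/0.013
Step 4: t = 2.545/0.013 = 195.8 min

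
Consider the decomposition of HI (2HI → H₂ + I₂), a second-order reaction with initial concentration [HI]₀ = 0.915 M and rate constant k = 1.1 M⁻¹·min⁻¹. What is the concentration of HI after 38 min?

0.02331 M

Step 1: For a second-order reaction: 1/[HI] = 1/[HI]₀ + kt
Step 2: 1/[HI] = 1/0.915 + 1.1 × 38
Step 3: 1/[HI] = 1.093 + 41.8 = 42.89
Step 4: [HI] = 1/42.89 = 0.02331 M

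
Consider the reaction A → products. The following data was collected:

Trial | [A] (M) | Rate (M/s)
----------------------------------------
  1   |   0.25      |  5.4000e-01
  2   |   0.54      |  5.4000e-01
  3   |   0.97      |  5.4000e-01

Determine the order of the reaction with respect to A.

zeroth order (0)

Step 1: Compare trials - when concentration changes, rate stays constant.
Step 2: rate₂/rate₁ = 5.4000e-01/5.4000e-01 = 1
Step 3: [A]₂/[A]₁ = 0.54/0.25 = 2.16
Step 4: Since rate ratio ≈ (conc ratio)^0, the reaction is zeroth order.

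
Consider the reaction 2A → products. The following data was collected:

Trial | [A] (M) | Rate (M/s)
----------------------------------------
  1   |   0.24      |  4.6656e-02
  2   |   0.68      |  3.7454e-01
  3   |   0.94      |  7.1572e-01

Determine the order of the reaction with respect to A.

second order (2)

Step 1: Compare trials to find order n where rate₂/rate₁ = ([A]₂/[A]₁)^n
Step 2: rate₂/rate₁ = 3.7454e-01/4.6656e-02 = 8.028
Step 3: [A]₂/[A]₁ = 0.68/0.24 = 2.833
Step 4: n = ln(8.028)/ln(2.833) = 2.00 ≈ 2
Step 5: The reaction is second order in A.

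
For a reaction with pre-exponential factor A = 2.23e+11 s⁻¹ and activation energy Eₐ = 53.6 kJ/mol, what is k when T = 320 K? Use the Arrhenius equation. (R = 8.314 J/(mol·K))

3.97e+02 s⁻¹

Step 1: Use the Arrhenius equation: k = A × exp(-Eₐ/RT)
Step 2: Convert Eₐ to J/mol: 53.6 kJ/mol = 53600 J/mol
Step 3: Calculate the exponent: -Eₐ/(RT) = -53600/(8.314 × 320) = -20.14674
Step 4: k = 2.23e+11 × exp(-20.14674)
Step 5: k = 2.23e+11 × 1.77984e-09 = 3.9690e+02 s⁻¹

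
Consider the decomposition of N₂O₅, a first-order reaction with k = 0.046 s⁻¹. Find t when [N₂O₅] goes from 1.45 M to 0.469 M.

24.54 s

Step 1: For first-order: t = ln([N₂O₅]₀/[N₂O₅])/k
Step 2: t = ln(1.45/0.469)/0.046
Step 3: t = ln(3.092)/0.046
Step 4: t = 1.129/0.046 = 24.54 s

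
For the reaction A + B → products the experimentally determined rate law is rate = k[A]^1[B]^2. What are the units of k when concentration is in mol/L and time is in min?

(mol/L)⁻²·min⁻¹

Step 1: Overall order = 1 + 2 = 3.
Step 2: rate has units mol/L·min⁻¹; [A]^1[B]^2 has units (mol/L)^3.
Step 3: k = rate/([A]^1[B]^2), so units of k = (mol/L)^(1-3)·min⁻¹ = (mol/L)⁻²·min⁻¹.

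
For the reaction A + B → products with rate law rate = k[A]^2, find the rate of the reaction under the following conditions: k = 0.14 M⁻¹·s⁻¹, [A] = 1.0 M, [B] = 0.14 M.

0.14 M/s

Step 1: The rate law is rate = k[A]^2
Step 2: Note that the rate does not depend on [B] (zero order in B).
Step 3: rate = 0.14 × (1.0)^2 = 0.14 M/s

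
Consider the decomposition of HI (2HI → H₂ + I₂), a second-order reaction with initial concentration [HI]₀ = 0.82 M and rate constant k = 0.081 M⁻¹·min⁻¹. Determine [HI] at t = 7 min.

0.5597 M

Step 1: For a second-order reaction: 1/[HI] = 1/[HI]₀ + kt
Step 2: 1/[HI] = 1/0.82 + 0.081 × 7
Step 3: 1/[HI] = 1.22 + 0.567 = 1.787
Step 4: [HI] = 1/1.787 = 0.5597 M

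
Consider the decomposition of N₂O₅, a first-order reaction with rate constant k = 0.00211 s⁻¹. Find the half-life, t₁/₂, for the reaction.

328.5 s

Step 1: For a first-order reaction, t₁/₂ = ln(2)/k
Step 2: t₁/₂ = ln(2)/0.00211
Step 3: t₁/₂ = 0.6931/0.00211 = 328.5 s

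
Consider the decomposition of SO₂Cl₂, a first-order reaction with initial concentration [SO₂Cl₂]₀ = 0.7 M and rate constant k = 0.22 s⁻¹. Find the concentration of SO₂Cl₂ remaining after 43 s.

5.453e-05 M

Step 1: For a first-order reaction: [SO₂Cl₂] = [SO₂Cl₂]₀ × e^(-kt)
Step 2: [SO₂Cl₂] = 0.7 × e^(-0.22 × 43)
Step 3: [SO₂Cl₂] = 0.7 × e^(-9.46)
Step 4: [SO₂Cl₂] = 0.7 × 7.79066e-05 = 5.453e-05 M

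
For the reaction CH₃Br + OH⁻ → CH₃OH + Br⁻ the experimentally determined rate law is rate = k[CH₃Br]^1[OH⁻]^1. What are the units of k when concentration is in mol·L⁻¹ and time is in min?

(mol·L⁻¹)⁻¹·min⁻¹

Step 1: Overall order = 1 + 1 = 2.
Step 2: rate has units mol·L⁻¹·min⁻¹; [CH₃Br]^1[OH⁻]^1 has units (mol·L⁻¹)^2.
Step 3: k = rate/([CH₃Br]^1[OH⁻]^1), so units of k = (mol·L⁻¹)^(1-2)·min⁻¹ = (mol·L⁻¹)⁻¹·min⁻¹.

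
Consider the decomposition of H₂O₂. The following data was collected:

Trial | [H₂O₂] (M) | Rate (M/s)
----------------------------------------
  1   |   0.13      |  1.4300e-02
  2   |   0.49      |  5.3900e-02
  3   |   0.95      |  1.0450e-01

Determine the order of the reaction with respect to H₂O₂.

first order (1)

Step 1: Compare trials to find order n where rate₂/rate₁ = ([H₂O₂]₂/[H₂O₂]₁)^n
Step 2: rate₂/rate₁ = 5.3900e-02/1.4300e-02 = 3.769
Step 3: [H₂O₂]₂/[H₂O₂]₁ = 0.49/0.13 = 3.769
Step 4: n = ln(3.769)/ln(3.769) = 1.00 ≈ 1
Step 5: The reaction is first order in H₂O₂.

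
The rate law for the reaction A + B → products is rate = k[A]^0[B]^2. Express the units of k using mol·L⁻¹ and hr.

(mol·L⁻¹)⁻¹·hr⁻¹

Step 1: Overall order = 0 + 2 = 2.
Step 2: rate has units mol·L⁻¹·hr⁻¹; [A]^0[B]^2 has units (mol·L⁻¹)^2.
Step 3: k = rate/([A]^0[B]^2), so units of k = (mol·L⁻¹)^(1-2)·hr⁻¹ = (mol·L⁻¹)⁻¹·hr⁻¹.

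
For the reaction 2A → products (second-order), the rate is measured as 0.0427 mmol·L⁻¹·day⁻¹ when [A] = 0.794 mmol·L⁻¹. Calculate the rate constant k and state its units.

0.06773 (mmol·L⁻¹)⁻¹·day⁻¹

Step 1: rate = k[A]^2, so k = rate / [A]^2.
Step 2: k = 0.0427 / (0.794)^2 = 0.0427 / 0.6304.
Step 3: k = 0.06773 (mmol·L⁻¹)⁻¹·day⁻¹.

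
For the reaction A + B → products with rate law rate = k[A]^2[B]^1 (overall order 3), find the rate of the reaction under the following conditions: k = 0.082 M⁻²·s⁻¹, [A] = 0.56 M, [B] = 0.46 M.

0.01183 M/s

Step 1: The rate law is rate = k[A]^2[B]^1, overall order = 2+1 = 3
Step 2: Substitute values: rate = 0.082 × (0.56)^2 × (0.46)^1
Step 3: rate = 0.082 × 0.3136 × 0.46 = 0.011829 M/s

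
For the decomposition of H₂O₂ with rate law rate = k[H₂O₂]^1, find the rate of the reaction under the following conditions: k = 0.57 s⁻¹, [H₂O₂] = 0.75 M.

0.4275 M/s

Step 1: Identify the rate law: rate = k[H₂O₂]^1
Step 2: Substitute values: rate = 0.57 × (0.75)^1
Step 3: Calculate: rate = 0.57 × 0.75 = 0.4275 M/s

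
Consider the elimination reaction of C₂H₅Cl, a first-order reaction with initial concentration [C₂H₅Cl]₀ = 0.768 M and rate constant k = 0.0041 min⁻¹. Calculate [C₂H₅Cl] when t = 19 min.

0.7104 M

Step 1: For a first-order reaction: [C₂H₅Cl] = [C₂H₅Cl]₀ × e^(-kt)
Step 2: [C₂H₅Cl] = 0.768 × e^(-0.0041 × 19)
Step 3: [C₂H₅Cl] = 0.768 × e^(-0.0779)
Step 4: [C₂H₅Cl] = 0.768 × 0.925057 = 0.7104 M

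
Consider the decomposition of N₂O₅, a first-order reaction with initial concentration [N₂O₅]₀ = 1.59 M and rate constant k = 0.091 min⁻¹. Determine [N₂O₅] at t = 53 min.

0.01279 M

Step 1: For a first-order reaction: [N₂O₅] = [N₂O₅]₀ × e^(-kt)
Step 2: [N₂O₅] = 1.59 × e^(-0.091 × 53)
Step 3: [N₂O₅] = 1.59 × e^(-4.823)
Step 4: [N₂O₅] = 1.59 × 0.00804262 = 0.01279 M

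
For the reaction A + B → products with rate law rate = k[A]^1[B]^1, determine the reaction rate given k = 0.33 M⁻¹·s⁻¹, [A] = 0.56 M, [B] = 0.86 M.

0.1589 M/s

Step 1: The rate law is rate = k[A]^1[B]^1
Step 2: Substitute: rate = 0.33 × (0.56)^1 × (0.86)^1
Step 3: rate = 0.33 × 0.56 × 0.86 = 0.158928 M/s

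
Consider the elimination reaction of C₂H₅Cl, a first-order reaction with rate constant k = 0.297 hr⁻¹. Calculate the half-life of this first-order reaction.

2.334 hr

Step 1: For a first-order reaction, t₁/₂ = ln(2)/k
Step 2: t₁/₂ = ln(2)/0.297
Step 3: t₁/₂ = 0.6931/0.297 = 2.334 hr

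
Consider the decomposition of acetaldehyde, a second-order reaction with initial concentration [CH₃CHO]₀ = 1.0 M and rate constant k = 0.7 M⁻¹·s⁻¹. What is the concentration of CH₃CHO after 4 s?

0.2632 M

Step 1: For a second-order reaction: 1/[CH₃CHO] = 1/[CH₃CHO]₀ + kt
Step 2: 1/[CH₃CHO] = 1/1.0 + 0.7 × 4
Step 3: 1/[CH₃CHO] = 1 + 2.8 = 3.8
Step 4: [CH₃CHO] = 1/3.8 = 0.2632 M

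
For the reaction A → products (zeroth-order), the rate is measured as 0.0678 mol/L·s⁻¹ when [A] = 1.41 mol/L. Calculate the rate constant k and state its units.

0.0678 mol/L·s⁻¹

Step 1: For a zeroth-order reaction, rate = k (independent of concentration).
Step 2: k = rate = 0.0678 mol/L·s⁻¹.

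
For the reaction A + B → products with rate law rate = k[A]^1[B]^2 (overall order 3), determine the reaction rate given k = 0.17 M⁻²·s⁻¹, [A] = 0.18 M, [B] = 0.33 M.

0.003332 M/s

Step 1: The rate law is rate = k[A]^1[B]^2, overall order = 1+2 = 3
Step 2: Substitute values: rate = 0.17 × (0.18)^1 × (0.33)^2
Step 3: rate = 0.17 × 0.18 × 0.1089 = 0.00333234 M/s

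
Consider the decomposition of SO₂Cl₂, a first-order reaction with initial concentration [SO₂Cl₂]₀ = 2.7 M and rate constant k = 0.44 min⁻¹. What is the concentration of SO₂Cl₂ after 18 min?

0.0009812 M

Step 1: For a first-order reaction: [SO₂Cl₂] = [SO₂Cl₂]₀ × e^(-kt)
Step 2: [SO₂Cl₂] = 2.7 × e^(-0.44 × 18)
Step 3: [SO₂Cl₂] = 2.7 × e^(-7.92)
Step 4: [SO₂Cl₂] = 2.7 × 0.000363402 = 0.0009812 M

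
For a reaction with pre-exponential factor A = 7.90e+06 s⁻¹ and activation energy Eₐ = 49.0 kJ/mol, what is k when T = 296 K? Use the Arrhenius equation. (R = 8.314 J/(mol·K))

1.78e-02 s⁻¹

Step 1: Use the Arrhenius equation: k = A × exp(-Eₐ/RT)
Step 2: Convert Eₐ to J/mol: 49.0 kJ/mol = 49000 J/mol
Step 3: Calculate the exponent: -Eₐ/(RT) = -49000/(8.314 × 296) = -19.91106
Step 4: k = 7.90e+06 × exp(-19.91106)
Step 5: k = 7.90e+06 × 2.25287e-09 = 1.7798e-02 s⁻¹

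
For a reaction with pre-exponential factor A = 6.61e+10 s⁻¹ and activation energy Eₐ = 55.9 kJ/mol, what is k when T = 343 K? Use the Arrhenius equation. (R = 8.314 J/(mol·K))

2.03e+02 s⁻¹

Step 1: Use the Arrhenius equation: k = A × exp(-Eₐ/RT)
Step 2: Convert Eₐ to J/mol: 55.9 kJ/mol = 55900 J/mol
Step 3: Calculate the exponent: -Eₐ/(RT) = -55900/(8.314 × 343) = -19.60233
Step 4: k = 6.61e+10 × exp(-19.60233)
Step 5: k = 6.61e+10 × 3.06772e-09 = 2.0278e+02 s⁻¹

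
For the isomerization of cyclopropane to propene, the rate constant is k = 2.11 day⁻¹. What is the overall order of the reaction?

first order (1)

Step 1: The units of k for an nth-order reaction are (concentration)^(1-n)·(time)⁻¹.
Step 2: Here k has units day⁻¹, so the concentration exponent is 0.
Step 3: 1 - n = 0 ⇒ n = 1. The reaction is first order.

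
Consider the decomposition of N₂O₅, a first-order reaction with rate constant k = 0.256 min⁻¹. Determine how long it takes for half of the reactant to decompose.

2.708 min

Step 1: For a first-order reaction, t₁/₂ = ln(2)/k
Step 2: t₁/₂ = ln(2)/0.256
Step 3: t₁/₂ = 0.6931/0.256 = 2.708 min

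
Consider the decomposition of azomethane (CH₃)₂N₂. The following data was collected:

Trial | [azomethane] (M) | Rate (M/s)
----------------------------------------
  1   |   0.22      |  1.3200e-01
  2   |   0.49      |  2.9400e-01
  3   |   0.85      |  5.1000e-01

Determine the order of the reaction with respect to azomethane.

first order (1)

Step 1: Compare trials to find order n where rate₂/rate₁ = ([azomethane]₂/[azomethane]₁)^n
Step 2: rate₂/rate₁ = 2.9400e-01/1.3200e-01 = 2.227
Step 3: [azomethane]₂/[azomethane]₁ = 0.49/0.22 = 2.227
Step 4: n = ln(2.227)/ln(2.227) = 1.00 ≈ 1
Step 5: The reaction is first order in azomethane.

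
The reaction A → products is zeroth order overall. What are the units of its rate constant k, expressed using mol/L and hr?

mol/L·hr⁻¹

Step 1: For overall order n, rate = k × (concentration)^n.
Step 2: Rate has units mol/L·hr⁻¹; concentration term has units (mol/L)^0.
Step 3: k = rate / (concentration)^n, so units of k = (mol/L)^(1-0)·hr⁻¹ = mol/L·hr⁻¹.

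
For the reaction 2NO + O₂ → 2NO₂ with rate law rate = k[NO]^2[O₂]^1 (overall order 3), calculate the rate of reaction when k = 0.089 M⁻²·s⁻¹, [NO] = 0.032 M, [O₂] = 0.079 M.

7.2e-06 M/s

Step 1: The rate law is rate = k[NO]^2[O₂]^1, overall order = 2+1 = 3
Step 2: Substitute values: rate = 0.089 × (0.032)^2 × (0.079)^1
Step 3: rate = 0.089 × 0.001024 × 0.079 = 7.19974e-06 M/s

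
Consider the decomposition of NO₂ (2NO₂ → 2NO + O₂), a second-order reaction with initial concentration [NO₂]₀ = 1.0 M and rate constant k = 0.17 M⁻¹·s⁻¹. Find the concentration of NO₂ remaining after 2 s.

0.7463 M

Step 1: For a second-order reaction: 1/[NO₂] = 1/[NO₂]₀ + kt
Step 2: 1/[NO₂] = 1/1.0 + 0.17 × 2
Step 3: 1/[NO₂] = 1 + 0.34 = 1.34
Step 4: [NO₂] = 1/1.34 = 0.7463 M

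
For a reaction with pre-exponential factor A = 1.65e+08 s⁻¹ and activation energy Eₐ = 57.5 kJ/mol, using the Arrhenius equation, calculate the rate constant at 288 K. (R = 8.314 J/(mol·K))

6.14e-03 s⁻¹

Step 1: Use the Arrhenius equation: k = A × exp(-Eₐ/RT)
Step 2: Convert Eₐ to J/mol: 57.5 kJ/mol = 57500 J/mol
Step 3: Calculate the exponent: -Eₐ/(RT) = -57500/(8.314 × 288) = -24.01405
Step 4: k = 1.65e+08 × exp(-24.01405)
Step 5: k = 1.65e+08 × 3.72246e-11 = 6.1421e-03 s⁻¹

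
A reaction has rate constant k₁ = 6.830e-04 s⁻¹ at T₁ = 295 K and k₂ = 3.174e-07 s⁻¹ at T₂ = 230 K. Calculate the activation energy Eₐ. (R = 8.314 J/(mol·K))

66.6 kJ/mol

Step 1: Use the two-temperature Arrhenius form: ln(k₂/k₁) = -Eₐ/R × (1/T₂ - 1/T₁)
Step 2: ln(k₂/k₁) = ln(3.174e-07/6.830e-04) = ln(0.000464714) = -7.67409
Step 3: 1/T₂ - 1/T₁ = 1/230 - 1/295 = 9.579956e-04 K⁻¹
Step 4: Eₐ = -R × ln(k₂/k₁) / (1/T₂ - 1/T₁) = -8.314 × -7.67409 / 9.579956e-04
Step 5: Eₐ = 6.6600e+04 J/mol = 66.6 kJ/mol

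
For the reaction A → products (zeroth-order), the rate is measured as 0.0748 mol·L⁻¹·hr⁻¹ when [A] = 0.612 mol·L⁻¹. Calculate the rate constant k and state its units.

0.0748 mol·L⁻¹·hr⁻¹

Step 1: For a zeroth-order reaction, rate = k (independent of concentration).
Step 2: k = rate = 0.0748 mol·L⁻¹·hr⁻¹.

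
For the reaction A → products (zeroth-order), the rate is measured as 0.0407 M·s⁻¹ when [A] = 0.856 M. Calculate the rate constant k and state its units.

0.0407 M·s⁻¹

Step 1: For a zeroth-order reaction, rate = k (independent of concentration).
Step 2: k = rate = 0.0407 M·s⁻¹.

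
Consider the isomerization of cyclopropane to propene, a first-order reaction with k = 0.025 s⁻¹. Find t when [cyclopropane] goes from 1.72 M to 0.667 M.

37.89 s

Step 1: For first-order: t = ln([cyclopropane]₀/[cyclopropane])/k
Step 2: t = ln(1.72/0.667)/0.025
Step 3: t = ln(2.579)/0.025
Step 4: t = 0.9473/0.025 = 37.89 s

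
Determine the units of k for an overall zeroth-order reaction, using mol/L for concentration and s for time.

mol/L·s⁻¹

Step 1: For overall order n, rate = k × (concentration)^n.
Step 2: Rate has units mol/L·s⁻¹; concentration term has units (mol/L)^0.
Step 3: k = rate / (concentration)^n, so units of k = (mol/L)^(1-0)·s⁻¹ = mol/L·s⁻¹.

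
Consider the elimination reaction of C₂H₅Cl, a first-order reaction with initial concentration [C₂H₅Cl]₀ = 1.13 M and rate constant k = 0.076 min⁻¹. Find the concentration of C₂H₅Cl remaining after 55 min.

0.01729 M

Step 1: For a first-order reaction: [C₂H₅Cl] = [C₂H₅Cl]₀ × e^(-kt)
Step 2: [C₂H₅Cl] = 1.13 × e^(-0.076 × 55)
Step 3: [C₂H₅Cl] = 1.13 × e^(-4.18)
Step 4: [C₂H₅Cl] = 1.13 × 0.0152985 = 0.01729 M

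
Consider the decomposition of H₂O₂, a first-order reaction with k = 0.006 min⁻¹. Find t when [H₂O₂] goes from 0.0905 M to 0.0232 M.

226.9 min

Step 1: For first-order: t = ln([H₂O₂]₀/[H₂O₂])/k
Step 2: t = ln(0.0905/0.0232)/0.006
Step 3: t = ln(3.901)/0.006
Step 4: t = 1.361/0.006 = 226.9 min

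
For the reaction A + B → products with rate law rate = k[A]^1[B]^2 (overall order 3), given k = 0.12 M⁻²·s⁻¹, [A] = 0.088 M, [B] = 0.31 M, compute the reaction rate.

0.001015 M/s

Step 1: The rate law is rate = k[A]^1[B]^2, overall order = 1+2 = 3
Step 2: Substitute values: rate = 0.12 × (0.088)^1 × (0.31)^2
Step 3: rate = 0.12 × 0.088 × 0.0961 = 0.00101482 M/s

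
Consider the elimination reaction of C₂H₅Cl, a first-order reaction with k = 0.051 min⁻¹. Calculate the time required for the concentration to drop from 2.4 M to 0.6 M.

27.18 min

Step 1: For first-order: t = ln([C₂H₅Cl]₀/[C₂H₅Cl])/k
Step 2: t = ln(2.4/0.6)/0.051
Step 3: t = ln(4)/0.051
Step 4: t = 1.386/0.051 = 27.18 min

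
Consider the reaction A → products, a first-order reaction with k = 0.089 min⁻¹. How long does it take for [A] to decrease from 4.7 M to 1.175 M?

15.58 min

Step 1: For first-order: t = ln([A]₀/[A])/k
Step 2: t = ln(4.7/1.175)/0.089
Step 3: t = ln(4)/0.089
Step 4: t = 1.386/0.089 = 15.58 min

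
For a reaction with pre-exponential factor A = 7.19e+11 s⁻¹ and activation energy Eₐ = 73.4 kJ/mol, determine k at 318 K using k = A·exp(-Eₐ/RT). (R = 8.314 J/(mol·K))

6.30e-01 s⁻¹

Step 1: Use the Arrhenius equation: k = A × exp(-Eₐ/RT)
Step 2: Convert Eₐ to J/mol: 73.4 kJ/mol = 73400 J/mol
Step 3: Calculate the exponent: -Eₐ/(RT) = -73400/(8.314 × 318) = -27.76252
Step 4: k = 7.19e+11 × exp(-27.76252)
Step 5: k = 7.19e+11 × 8.76780e-13 = 6.3040e-01 s⁻¹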